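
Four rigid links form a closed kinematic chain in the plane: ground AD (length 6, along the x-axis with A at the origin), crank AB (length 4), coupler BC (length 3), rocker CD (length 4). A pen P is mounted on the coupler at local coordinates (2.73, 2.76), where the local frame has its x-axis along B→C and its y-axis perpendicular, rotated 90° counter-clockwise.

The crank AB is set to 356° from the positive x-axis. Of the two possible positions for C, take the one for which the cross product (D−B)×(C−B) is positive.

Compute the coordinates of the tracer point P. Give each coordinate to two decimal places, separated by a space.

0.42 1.24

A=(0,0), D=(6.00,0)
B = A + 4.00·(cos356°, sin356°) = (3.9903, -0.2790)
|BD| = 2.0290
circle(B,3.00) ∩ circle(D,4.00): a=-0.7105, h=2.9147
  candidates: C₊=(2.8857,2.5102) cross=5.914; C₋=(3.6874,-3.2637) cross=-5.914
  mode + wants cross > 0 → take C=(2.8857,2.5102) (cross=5.914)
ex = (C−B)/|BC| = (-0.3682,0.9298); ey = (-0.9298,-0.3682)
P = B + 2.73·ex + 2.76·ey = (0.4190,1.2430)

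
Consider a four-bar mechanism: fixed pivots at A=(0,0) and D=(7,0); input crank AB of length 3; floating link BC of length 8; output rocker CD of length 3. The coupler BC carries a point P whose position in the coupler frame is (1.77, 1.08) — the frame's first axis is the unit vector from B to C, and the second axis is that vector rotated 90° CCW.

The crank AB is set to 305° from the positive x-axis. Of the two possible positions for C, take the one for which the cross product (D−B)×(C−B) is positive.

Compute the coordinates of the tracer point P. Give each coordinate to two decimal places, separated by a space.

A=(0,0), D=(7.00,0)
B = A + 3.00·(cos305°, sin305°) = (1.7207, -2.4575)
|BD| = 5.8232
circle(B,8.00) ∩ circle(D,3.00): a=7.6341, h=2.3918
  candidates: C₊=(7.6324,2.9326) cross=13.928; C₋=(9.6511,-1.4042) cross=-13.928
  mode + wants cross > 0 → take C=(7.6324,2.9326) (cross=13.928)
ex = (C−B)/|BC| = (0.7390,0.6738); ey = (-0.6738,0.7390)
P = B + 1.77·ex + 1.08·ey = (2.3010,-0.4668)

2.30 -0.47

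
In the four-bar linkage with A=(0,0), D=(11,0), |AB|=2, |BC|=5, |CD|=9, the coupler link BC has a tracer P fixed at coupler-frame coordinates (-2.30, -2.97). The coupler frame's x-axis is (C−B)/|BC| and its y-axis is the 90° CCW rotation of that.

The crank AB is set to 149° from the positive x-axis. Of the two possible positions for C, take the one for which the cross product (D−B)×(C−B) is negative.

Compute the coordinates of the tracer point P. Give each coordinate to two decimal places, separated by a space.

A=(0,0), D=(11.00,0)
B = A + 2.00·(cos149°, sin149°) = (-1.7143, 1.0301)
|BD| = 12.7560
circle(B,5.00) ∩ circle(D,9.00): a=4.1829, h=2.7391
  candidates: C₊=(2.6761,3.4225) cross=34.941; C₋=(2.2338,-2.0379) cross=-34.941
  mode - wants cross < 0 → take C=(2.2338,-2.0379) (cross=-34.941)
ex = (C−B)/|BC| = (0.7896,-0.6136); ey = (0.6136,0.7896)
P = B + -2.30·ex + -2.97·ey = (-5.3528,0.0962)

-5.35 0.10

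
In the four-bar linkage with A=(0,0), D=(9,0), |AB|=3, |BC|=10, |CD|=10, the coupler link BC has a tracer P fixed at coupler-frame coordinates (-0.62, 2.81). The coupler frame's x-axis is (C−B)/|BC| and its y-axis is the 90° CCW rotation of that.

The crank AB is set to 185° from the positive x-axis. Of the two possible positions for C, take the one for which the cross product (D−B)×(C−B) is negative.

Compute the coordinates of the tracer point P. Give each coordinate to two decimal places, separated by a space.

A=(0,0), D=(9.00,0)
B = A + 3.00·(cos185°, sin185°) = (-2.9886, -0.2615)
|BD| = 11.9914
circle(B,10.00) ∩ circle(D,10.00): a=5.9957, h=8.0032
  candidates: C₊=(2.8312,7.8706) cross=95.970; C₋=(3.1802,-8.1320) cross=-95.970
  mode - wants cross < 0 → take C=(3.1802,-8.1320) (cross=-95.970)
ex = (C−B)/|BC| = (0.6169,-0.7871); ey = (0.7871,0.6169)
P = B + -0.62·ex + 2.81·ey = (-1.1594,1.9599)

-1.16 1.96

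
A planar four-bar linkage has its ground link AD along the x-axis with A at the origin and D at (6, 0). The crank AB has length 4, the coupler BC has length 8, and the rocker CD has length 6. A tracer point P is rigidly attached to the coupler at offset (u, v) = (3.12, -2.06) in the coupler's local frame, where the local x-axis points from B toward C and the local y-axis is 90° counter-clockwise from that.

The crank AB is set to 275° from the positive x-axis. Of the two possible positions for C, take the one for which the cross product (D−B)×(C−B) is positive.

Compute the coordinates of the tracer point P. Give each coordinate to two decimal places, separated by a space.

2.83 -1.18

A=(0,0), D=(6.00,0)
B = A + 4.00·(cos275°, sin275°) = (0.3486, -3.9848)
|BD| = 6.9149
circle(B,8.00) ∩ circle(D,6.00): a=5.4821, h=5.8264
  candidates: C₊=(1.4715,3.9360) cross=40.289; C₋=(8.1864,-5.5874) cross=-40.289
  mode + wants cross > 0 → take C=(1.4715,3.9360) (cross=40.289)
ex = (C−B)/|BC| = (0.1404,0.9901); ey = (-0.9901,0.1404)
P = B + 3.12·ex + -2.06·ey = (2.8261,-1.1848)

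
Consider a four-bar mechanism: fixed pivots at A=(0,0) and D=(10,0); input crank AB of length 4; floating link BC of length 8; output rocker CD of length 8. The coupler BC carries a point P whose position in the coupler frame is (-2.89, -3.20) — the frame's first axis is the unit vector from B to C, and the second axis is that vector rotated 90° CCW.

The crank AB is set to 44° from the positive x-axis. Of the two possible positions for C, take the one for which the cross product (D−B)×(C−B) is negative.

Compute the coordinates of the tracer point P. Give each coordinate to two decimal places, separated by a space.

A=(0,0), D=(10.00,0)
B = A + 4.00·(cos44°, sin44°) = (2.8774, 2.7786)
|BD| = 7.6454
circle(B,8.00) ∩ circle(D,8.00): a=3.8227, h=7.0276
  candidates: C₊=(8.9928,7.9363) cross=53.729; C₋=(3.8846,-5.1577) cross=-53.729
  mode - wants cross < 0 → take C=(3.8846,-5.1577) (cross=-53.729)
ex = (C−B)/|BC| = (0.1259,-0.9920); ey = (0.9920,0.1259)
P = B + -2.89·ex + -3.20·ey = (-0.6610,5.2427)

-0.66 5.24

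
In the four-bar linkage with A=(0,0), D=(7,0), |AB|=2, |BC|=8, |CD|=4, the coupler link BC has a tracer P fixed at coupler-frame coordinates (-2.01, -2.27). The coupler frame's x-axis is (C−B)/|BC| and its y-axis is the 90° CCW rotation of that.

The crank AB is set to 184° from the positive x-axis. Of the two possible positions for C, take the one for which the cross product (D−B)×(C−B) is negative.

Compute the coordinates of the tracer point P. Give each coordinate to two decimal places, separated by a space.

-4.79 -1.32

A=(0,0), D=(7.00,0)
B = A + 2.00·(cos184°, sin184°) = (-1.9951, -0.1395)
|BD| = 8.9962
circle(B,8.00) ∩ circle(D,4.00): a=7.1659, h=3.5567
  candidates: C₊=(5.1147,3.5279) cross=31.997; C₋=(5.2251,-3.5846) cross=-31.997
  mode - wants cross < 0 → take C=(5.2251,-3.5846) (cross=-31.997)
ex = (C−B)/|BC| = (0.9025,-0.4306); ey = (0.4306,0.9025)
P = B + -2.01·ex + -2.27·ey = (-4.7868,-1.3227)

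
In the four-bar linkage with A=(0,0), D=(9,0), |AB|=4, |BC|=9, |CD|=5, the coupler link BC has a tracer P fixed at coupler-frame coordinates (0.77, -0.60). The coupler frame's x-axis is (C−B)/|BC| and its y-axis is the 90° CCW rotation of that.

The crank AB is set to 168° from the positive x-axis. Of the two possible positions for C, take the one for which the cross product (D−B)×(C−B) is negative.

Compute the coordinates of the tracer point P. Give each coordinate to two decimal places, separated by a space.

A=(0,0), D=(9.00,0)
B = A + 4.00·(cos168°, sin168°) = (-3.9126, 0.8316)
|BD| = 12.9393
circle(B,9.00) ∩ circle(D,5.00): a=8.6336, h=2.5418
  candidates: C₊=(4.8665,2.8133) cross=32.889; C₋=(4.5398,-2.2598) cross=-32.889
  mode - wants cross < 0 → take C=(4.5398,-2.2598) (cross=-32.889)
ex = (C−B)/|BC| = (0.9392,-0.3435); ey = (0.3435,0.9392)
P = B + 0.77·ex + -0.60·ey = (-3.3955,0.0037)

-3.40 0.00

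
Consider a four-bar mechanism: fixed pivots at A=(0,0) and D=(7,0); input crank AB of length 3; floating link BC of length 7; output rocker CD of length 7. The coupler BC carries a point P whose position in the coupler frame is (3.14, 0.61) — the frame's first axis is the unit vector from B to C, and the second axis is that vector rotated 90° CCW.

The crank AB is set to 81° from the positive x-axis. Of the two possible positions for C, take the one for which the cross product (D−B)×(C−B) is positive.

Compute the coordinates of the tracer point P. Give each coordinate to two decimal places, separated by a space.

A=(0,0), D=(7.00,0)
B = A + 3.00·(cos81°, sin81°) = (0.4693, 2.9631)
|BD| = 7.1715
circle(B,7.00) ∩ circle(D,7.00): a=3.5857, h=6.0119
  candidates: C₊=(6.2186,6.9563) cross=43.114; C₋=(1.2507,-3.9932) cross=-43.114
  mode + wants cross > 0 → take C=(6.2186,6.9563) (cross=43.114)
ex = (C−B)/|BC| = (0.8213,0.5705); ey = (-0.5705,0.8213)
P = B + 3.14·ex + 0.61·ey = (2.7003,5.2553)

2.70 5.26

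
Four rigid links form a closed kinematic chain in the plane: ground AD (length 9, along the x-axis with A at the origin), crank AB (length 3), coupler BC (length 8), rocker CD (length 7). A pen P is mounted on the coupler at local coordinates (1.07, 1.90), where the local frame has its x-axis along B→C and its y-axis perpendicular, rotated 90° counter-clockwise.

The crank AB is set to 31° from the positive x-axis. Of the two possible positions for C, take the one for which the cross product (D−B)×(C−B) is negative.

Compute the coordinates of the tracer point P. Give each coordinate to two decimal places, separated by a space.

A=(0,0), D=(9.00,0)
B = A + 3.00·(cos31°, sin31°) = (2.5715, 1.5451)
|BD| = 6.6116
circle(B,8.00) ∩ circle(D,7.00): a=4.4402, h=6.6547
  candidates: C₊=(8.4439,6.9779) cross=43.998; C₋=(5.3335,-5.9630) cross=-43.998
  mode - wants cross < 0 → take C=(5.3335,-5.9630) (cross=-43.998)
ex = (C−B)/|BC| = (0.3453,-0.9385); ey = (0.9385,0.3453)
P = B + 1.07·ex + 1.90·ey = (4.7241,1.1969)

4.72 1.20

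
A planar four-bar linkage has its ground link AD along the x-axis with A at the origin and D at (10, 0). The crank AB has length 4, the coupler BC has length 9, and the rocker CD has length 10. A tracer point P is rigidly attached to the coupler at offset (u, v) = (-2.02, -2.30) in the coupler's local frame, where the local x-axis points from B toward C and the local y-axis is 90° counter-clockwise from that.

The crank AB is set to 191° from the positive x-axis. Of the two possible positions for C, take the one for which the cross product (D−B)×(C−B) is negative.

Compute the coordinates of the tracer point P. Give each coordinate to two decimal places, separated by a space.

-6.97 -1.09

A=(0,0), D=(10.00,0)
B = A + 4.00·(cos191°, sin191°) = (-3.9265, -0.7632)
|BD| = 13.9474
circle(B,9.00) ∩ circle(D,10.00): a=6.2926, h=6.4346
  candidates: C₊=(2.0045,6.0060) cross=89.745; C₋=(2.7088,-6.8438) cross=-89.745
  mode - wants cross < 0 → take C=(2.7088,-6.8438) (cross=-89.745)
ex = (C−B)/|BC| = (0.7373,-0.6756); ey = (0.6756,0.7373)
P = B + -2.02·ex + -2.30·ey = (-6.9697,-1.0942)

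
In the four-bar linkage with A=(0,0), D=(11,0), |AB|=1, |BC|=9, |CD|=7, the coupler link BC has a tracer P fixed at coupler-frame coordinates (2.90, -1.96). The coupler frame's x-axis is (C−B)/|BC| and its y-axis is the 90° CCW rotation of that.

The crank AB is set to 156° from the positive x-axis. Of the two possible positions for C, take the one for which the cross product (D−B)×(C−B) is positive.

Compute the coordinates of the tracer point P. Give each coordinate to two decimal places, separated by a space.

2.59 0.39

A=(0,0), D=(11.00,0)
B = A + 1.00·(cos156°, sin156°) = (-0.9135, 0.4067)
|BD| = 11.9205
circle(B,9.00) ∩ circle(D,7.00): a=7.3025, h=5.2606
  candidates: C₊=(6.5642,5.4151) cross=62.709; C₋=(6.2052,-5.1000) cross=-62.709
  mode + wants cross > 0 → take C=(6.5642,5.4151) (cross=62.709)
ex = (C−B)/|BC| = (0.8309,0.5565); ey = (-0.5565,0.8309)
P = B + 2.90·ex + -1.96·ey = (2.5867,0.3921)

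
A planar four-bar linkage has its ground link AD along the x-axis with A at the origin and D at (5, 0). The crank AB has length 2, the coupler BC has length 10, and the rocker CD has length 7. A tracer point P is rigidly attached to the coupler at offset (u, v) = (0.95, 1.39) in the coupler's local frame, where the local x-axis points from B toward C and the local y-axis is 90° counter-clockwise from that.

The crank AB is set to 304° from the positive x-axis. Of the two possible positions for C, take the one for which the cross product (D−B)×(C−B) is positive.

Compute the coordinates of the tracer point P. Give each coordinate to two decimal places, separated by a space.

A=(0,0), D=(5.00,0)
B = A + 2.00·(cos304°, sin304°) = (1.1184, -1.6581)
|BD| = 4.2209
circle(B,10.00) ∩ circle(D,7.00): a=8.1518, h=5.7921
  candidates: C₊=(6.3396,6.8706) cross=24.448; C₋=(10.8902,-3.7823) cross=-24.448
  mode + wants cross > 0 → take C=(6.3396,6.8706) (cross=24.448)
ex = (C−B)/|BC| = (0.5221,0.8529); ey = (-0.8529,0.5221)
P = B + 0.95·ex + 1.39·ey = (0.4289,-0.1221)

0.43 -0.12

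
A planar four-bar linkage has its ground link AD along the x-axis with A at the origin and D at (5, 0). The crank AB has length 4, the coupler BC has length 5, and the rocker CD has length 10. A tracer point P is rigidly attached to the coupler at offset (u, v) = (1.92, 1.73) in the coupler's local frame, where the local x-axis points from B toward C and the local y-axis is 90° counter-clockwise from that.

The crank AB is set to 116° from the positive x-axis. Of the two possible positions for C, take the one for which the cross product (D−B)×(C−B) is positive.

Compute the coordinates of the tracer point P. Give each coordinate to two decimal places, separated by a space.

A=(0,0), D=(5.00,0)
B = A + 4.00·(cos116°, sin116°) = (-1.7535, 3.5952)
|BD| = 7.6508
circle(B,5.00) ∩ circle(D,10.00): a=-1.0760, h=4.8828
  candidates: C₊=(-0.4088,8.4110) cross=37.358; C₋=(-4.9978,-0.2093) cross=-37.358
  mode + wants cross > 0 → take C=(-0.4088,8.4110) (cross=37.358)
ex = (C−B)/|BC| = (0.2689,0.9632); ey = (-0.9632,0.2689)
P = B + 1.92·ex + 1.73·ey = (-2.9034,5.9097)

-2.90 5.91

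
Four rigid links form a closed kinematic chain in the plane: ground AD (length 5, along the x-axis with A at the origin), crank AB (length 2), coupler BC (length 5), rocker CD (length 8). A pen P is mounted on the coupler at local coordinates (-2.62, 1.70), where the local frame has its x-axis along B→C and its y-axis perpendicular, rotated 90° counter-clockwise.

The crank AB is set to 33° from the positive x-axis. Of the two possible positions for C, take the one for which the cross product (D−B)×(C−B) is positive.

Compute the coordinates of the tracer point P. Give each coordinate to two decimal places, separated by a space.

1.61 -2.03

A=(0,0), D=(5.00,0)
B = A + 2.00·(cos33°, sin33°) = (1.6773, 1.0893)
|BD| = 3.4967
circle(B,5.00) ∩ circle(D,8.00): a=-3.8284, h=3.2161
  candidates: C₊=(-0.9587,5.3379) cross=11.245; C₋=(-2.9625,-0.7741) cross=-11.245
  mode + wants cross > 0 → take C=(-0.9587,5.3379) (cross=11.245)
ex = (C−B)/|BC| = (-0.5272,0.8497); ey = (-0.8497,-0.5272)
P = B + -2.62·ex + 1.70·ey = (1.6141,-2.0333)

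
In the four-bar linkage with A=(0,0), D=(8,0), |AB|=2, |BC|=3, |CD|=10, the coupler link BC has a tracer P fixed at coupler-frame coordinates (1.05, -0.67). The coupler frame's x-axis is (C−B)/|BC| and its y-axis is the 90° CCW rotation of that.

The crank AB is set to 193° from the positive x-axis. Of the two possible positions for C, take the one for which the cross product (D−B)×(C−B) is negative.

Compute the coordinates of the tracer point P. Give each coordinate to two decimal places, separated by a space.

-2.42 -1.60

A=(0,0), D=(8.00,0)
B = A + 2.00·(cos193°, sin193°) = (-1.9487, -0.4499)
|BD| = 9.9589
circle(B,3.00) ∩ circle(D,10.00): a=0.4107, h=2.9718
  candidates: C₊=(-1.6727,2.5374) cross=29.595; C₋=(-1.4042,-3.4001) cross=-29.595
  mode - wants cross < 0 → take C=(-1.4042,-3.4001) (cross=-29.595)
ex = (C−B)/|BC| = (0.1815,-0.9834); ey = (0.9834,0.1815)
P = B + 1.05·ex + -0.67·ey = (-2.4170,-1.6041)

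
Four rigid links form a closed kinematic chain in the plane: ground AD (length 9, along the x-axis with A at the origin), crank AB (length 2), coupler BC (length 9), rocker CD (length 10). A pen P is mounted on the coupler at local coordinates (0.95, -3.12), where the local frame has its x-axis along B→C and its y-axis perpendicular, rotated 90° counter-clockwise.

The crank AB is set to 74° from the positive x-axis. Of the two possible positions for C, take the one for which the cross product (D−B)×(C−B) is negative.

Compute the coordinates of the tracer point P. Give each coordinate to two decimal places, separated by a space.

-2.40 0.53

A=(0,0), D=(9.00,0)
B = A + 2.00·(cos74°, sin74°) = (0.5513, 1.9225)
|BD| = 8.6647
circle(B,9.00) ∩ circle(D,10.00): a=3.2359, h=8.3981
  candidates: C₊=(5.5699,9.3933) cross=72.767; C₋=(1.8432,-6.9843) cross=-72.767
  mode - wants cross < 0 → take C=(1.8432,-6.9843) (cross=-72.767)
ex = (C−B)/|BC| = (0.1435,-0.9896); ey = (0.9896,0.1435)
P = B + 0.95·ex + -3.12·ey = (-2.4000,0.5345)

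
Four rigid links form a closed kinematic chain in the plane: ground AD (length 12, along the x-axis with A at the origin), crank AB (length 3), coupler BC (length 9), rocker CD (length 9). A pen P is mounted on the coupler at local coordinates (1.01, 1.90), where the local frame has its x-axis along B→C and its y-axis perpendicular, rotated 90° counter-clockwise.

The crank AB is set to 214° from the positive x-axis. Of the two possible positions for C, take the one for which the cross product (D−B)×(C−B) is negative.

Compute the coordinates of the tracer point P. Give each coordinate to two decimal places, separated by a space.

A=(0,0), D=(12.00,0)
B = A + 3.00·(cos214°, sin214°) = (-2.4871, -1.6776)
|BD| = 14.5839
circle(B,9.00) ∩ circle(D,9.00): a=7.2920, h=5.2752
  candidates: C₊=(4.1496,4.4014) cross=76.933; C₋=(5.3632,-6.0789) cross=-76.933
  mode - wants cross < 0 → take C=(5.3632,-6.0789) (cross=-76.933)
ex = (C−B)/|BC| = (0.8723,-0.4890); ey = (0.4890,0.8723)
P = B + 1.01·ex + 1.90·ey = (-0.6770,-0.5142)

-0.68 -0.51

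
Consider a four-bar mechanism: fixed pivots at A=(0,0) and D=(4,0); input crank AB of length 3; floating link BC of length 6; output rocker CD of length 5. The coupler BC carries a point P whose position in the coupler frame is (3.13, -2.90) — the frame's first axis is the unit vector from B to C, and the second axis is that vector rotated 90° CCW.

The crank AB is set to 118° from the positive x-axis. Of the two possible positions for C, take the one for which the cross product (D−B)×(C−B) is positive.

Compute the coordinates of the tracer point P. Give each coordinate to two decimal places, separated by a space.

2.61 1.21

A=(0,0), D=(4.00,0)
B = A + 3.00·(cos118°, sin118°) = (-1.4084, 2.6488)
|BD| = 6.0222
circle(B,6.00) ∩ circle(D,5.00): a=3.9244, h=4.5386
  candidates: C₊=(4.1123,4.9987) cross=27.333; C₋=(0.1197,-3.1533) cross=-27.333
  mode + wants cross > 0 → take C=(4.1123,4.9987) (cross=27.333)
ex = (C−B)/|BC| = (0.9201,0.3916); ey = (-0.3916,0.9201)
P = B + 3.13·ex + -2.90·ey = (2.6073,1.2064)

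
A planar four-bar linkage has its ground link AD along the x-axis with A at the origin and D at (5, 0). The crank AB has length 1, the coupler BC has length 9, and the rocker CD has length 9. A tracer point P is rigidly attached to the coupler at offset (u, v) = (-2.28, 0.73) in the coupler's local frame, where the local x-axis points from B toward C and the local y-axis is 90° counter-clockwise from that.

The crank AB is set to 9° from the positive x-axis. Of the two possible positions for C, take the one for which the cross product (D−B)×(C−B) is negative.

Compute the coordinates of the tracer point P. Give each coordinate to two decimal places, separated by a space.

1.28 2.53

A=(0,0), D=(5.00,0)
B = A + 1.00·(cos9°, sin9°) = (0.9877, 0.1564)
|BD| = 4.0154
circle(B,9.00) ∩ circle(D,9.00): a=2.0077, h=8.7732
  candidates: C₊=(3.3356,8.8448) cross=35.228; C₋=(2.6520,-8.6883) cross=-35.228
  mode - wants cross < 0 → take C=(2.6520,-8.6883) (cross=-35.228)
ex = (C−B)/|BC| = (0.1849,-0.9828); ey = (0.9828,0.1849)
P = B + -2.28·ex + 0.73·ey = (1.2835,2.5321)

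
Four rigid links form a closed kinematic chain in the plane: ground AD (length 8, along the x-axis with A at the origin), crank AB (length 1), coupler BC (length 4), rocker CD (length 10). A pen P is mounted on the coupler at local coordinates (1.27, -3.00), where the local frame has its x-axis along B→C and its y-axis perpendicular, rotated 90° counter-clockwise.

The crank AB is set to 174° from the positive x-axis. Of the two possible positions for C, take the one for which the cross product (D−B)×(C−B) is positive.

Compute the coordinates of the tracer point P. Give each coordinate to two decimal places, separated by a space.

1.96 1.47

A=(0,0), D=(8.00,0)
B = A + 1.00·(cos174°, sin174°) = (-0.9945, 0.1045)
|BD| = 8.9951
circle(B,4.00) ∩ circle(D,10.00): a=-0.1716, h=3.9963
  candidates: C₊=(-1.1197,4.1026) cross=35.947; C₋=(-1.2126,-3.8895) cross=-35.947
  mode + wants cross > 0 → take C=(-1.1197,4.1026) (cross=35.947)
ex = (C−B)/|BC| = (-0.0313,0.9995); ey = (-0.9995,-0.0313)
P = B + 1.27·ex + -3.00·ey = (1.9643,1.4678)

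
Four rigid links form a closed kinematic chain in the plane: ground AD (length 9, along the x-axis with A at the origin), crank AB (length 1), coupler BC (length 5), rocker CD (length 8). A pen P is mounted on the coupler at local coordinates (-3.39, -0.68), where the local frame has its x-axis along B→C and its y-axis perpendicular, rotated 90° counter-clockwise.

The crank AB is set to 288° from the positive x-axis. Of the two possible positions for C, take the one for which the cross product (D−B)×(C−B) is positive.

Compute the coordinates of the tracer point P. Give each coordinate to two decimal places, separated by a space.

-0.16 -4.38

A=(0,0), D=(9.00,0)
B = A + 1.00·(cos288°, sin288°) = (0.3090, -0.9511)
|BD| = 8.7429
circle(B,5.00) ∩ circle(D,8.00): a=2.1410, h=4.5184
  candidates: C₊=(1.9458,3.7734) cross=39.504; C₋=(2.9289,-5.2097) cross=-39.504
  mode + wants cross > 0 → take C=(1.9458,3.7734) (cross=39.504)
ex = (C−B)/|BC| = (0.3274,0.9449); ey = (-0.9449,0.3274)
P = B + -3.39·ex + -0.68·ey = (-0.1582,-4.3769)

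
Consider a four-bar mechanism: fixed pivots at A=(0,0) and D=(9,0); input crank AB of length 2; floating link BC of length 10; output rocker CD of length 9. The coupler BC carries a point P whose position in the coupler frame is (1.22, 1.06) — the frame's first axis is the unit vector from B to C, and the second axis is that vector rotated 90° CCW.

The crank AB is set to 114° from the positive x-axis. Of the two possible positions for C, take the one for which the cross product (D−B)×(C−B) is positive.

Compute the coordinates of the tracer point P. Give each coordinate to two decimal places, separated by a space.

-0.64 3.43

A=(0,0), D=(9.00,0)
B = A + 2.00·(cos114°, sin114°) = (-0.8135, 1.8271)
|BD| = 9.9821
circle(B,10.00) ∩ circle(D,9.00): a=5.9428, h=8.0426
  candidates: C₊=(6.5010,8.6461) cross=80.282; C₋=(3.5568,-7.1674) cross=-80.282
  mode + wants cross > 0 → take C=(6.5010,8.6461) (cross=80.282)
ex = (C−B)/|BC| = (0.7314,0.6819); ey = (-0.6819,0.7314)
P = B + 1.22·ex + 1.06·ey = (-0.6439,3.4343)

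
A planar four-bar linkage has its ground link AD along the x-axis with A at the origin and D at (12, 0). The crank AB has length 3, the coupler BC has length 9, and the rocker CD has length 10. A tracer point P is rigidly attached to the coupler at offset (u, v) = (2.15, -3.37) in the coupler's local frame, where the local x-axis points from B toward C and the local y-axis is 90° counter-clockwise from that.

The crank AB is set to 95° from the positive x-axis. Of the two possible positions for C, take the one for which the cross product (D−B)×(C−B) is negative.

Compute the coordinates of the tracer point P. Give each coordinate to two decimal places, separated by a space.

-2.44 -0.36

A=(0,0), D=(12.00,0)
B = A + 3.00·(cos95°, sin95°) = (-0.2615, 2.9886)
|BD| = 12.6204
circle(B,9.00) ∩ circle(D,10.00): a=5.5575, h=7.0792
  candidates: C₊=(6.8143,8.5504) cross=89.342; C₋=(3.4615,-5.2053) cross=-89.342
  mode - wants cross < 0 → take C=(3.4615,-5.2053) (cross=-89.342)
ex = (C−B)/|BC| = (0.4137,-0.9104); ey = (0.9104,0.4137)
P = B + 2.15·ex + -3.37·ey = (-2.4402,-0.3629)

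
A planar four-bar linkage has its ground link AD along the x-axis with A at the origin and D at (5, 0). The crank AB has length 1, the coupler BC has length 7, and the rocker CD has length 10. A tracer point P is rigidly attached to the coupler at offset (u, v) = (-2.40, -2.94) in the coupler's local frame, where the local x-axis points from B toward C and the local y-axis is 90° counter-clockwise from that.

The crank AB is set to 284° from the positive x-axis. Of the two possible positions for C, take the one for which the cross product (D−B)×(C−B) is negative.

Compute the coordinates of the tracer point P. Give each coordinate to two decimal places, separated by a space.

A=(0,0), D=(5.00,0)
B = A + 1.00·(cos284°, sin284°) = (0.2419, -0.9703)
|BD| = 4.8560
circle(B,7.00) ∩ circle(D,10.00): a=-2.8232, h=6.4054
  candidates: C₊=(-3.8043,4.7418) cross=31.105; C₋=(-1.2445,-7.8107) cross=-31.105
  mode - wants cross < 0 → take C=(-1.2445,-7.8107) (cross=-31.105)
ex = (C−B)/|BC| = (-0.2123,-0.9772); ey = (0.9772,-0.2123)
P = B + -2.40·ex + -2.94·ey = (-2.1214,1.9993)

-2.12 2.00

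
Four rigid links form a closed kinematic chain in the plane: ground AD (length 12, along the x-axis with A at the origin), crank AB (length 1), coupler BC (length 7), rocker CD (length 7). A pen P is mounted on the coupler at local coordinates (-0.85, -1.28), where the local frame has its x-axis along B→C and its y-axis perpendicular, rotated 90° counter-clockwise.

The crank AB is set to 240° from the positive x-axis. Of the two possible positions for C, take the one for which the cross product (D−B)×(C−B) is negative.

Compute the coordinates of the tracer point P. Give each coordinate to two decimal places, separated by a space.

-1.78 -1.72

A=(0,0), D=(12.00,0)
B = A + 1.00·(cos240°, sin240°) = (-0.5000, -0.8660)
|BD| = 12.5300
circle(B,7.00) ∩ circle(D,7.00): a=6.2650, h=3.1225
  candidates: C₊=(5.5342,2.6820) cross=39.125; C₋=(5.9658,-3.5480) cross=-39.125
  mode - wants cross < 0 → take C=(5.9658,-3.5480) (cross=-39.125)
ex = (C−B)/|BC| = (0.9237,-0.3831); ey = (0.3831,0.9237)
P = B + -0.85·ex + -1.28·ey = (-1.7756,-1.7227)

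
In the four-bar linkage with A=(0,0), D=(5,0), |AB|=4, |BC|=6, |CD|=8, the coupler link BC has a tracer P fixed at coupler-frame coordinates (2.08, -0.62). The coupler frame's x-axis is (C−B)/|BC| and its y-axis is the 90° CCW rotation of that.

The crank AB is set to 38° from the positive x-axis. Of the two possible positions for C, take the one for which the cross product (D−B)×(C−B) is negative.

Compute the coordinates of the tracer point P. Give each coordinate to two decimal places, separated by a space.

1.01 2.83

A=(0,0), D=(5.00,0)
B = A + 4.00·(cos38°, sin38°) = (3.1520, 2.4626)
|BD| = 3.0789
circle(B,6.00) ∩ circle(D,8.00): a=-3.0076, h=5.1917
  candidates: C₊=(5.4994,7.9844) cross=15.985; C₋=(-2.8057,1.7522) cross=-15.985
  mode - wants cross < 0 → take C=(-2.8057,1.7522) (cross=-15.985)
ex = (C−B)/|BC| = (-0.9930,-0.1184); ey = (0.1184,-0.9930)
P = B + 2.08·ex + -0.62·ey = (1.0133,2.8320)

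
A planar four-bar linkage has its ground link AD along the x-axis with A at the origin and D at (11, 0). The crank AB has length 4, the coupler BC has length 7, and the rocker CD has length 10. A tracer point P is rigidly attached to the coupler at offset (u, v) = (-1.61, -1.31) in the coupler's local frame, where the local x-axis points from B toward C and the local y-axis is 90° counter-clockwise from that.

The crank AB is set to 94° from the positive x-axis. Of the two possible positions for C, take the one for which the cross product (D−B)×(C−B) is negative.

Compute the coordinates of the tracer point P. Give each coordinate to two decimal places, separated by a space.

A=(0,0), D=(11.00,0)
B = A + 4.00·(cos94°, sin94°) = (-0.2790, 3.9903)
|BD| = 11.9641
circle(B,7.00) ∩ circle(D,10.00): a=3.8506, h=5.8457
  candidates: C₊=(5.3008,8.2170) cross=69.939; C₋=(1.4015,-2.8050) cross=-69.939
  mode - wants cross < 0 → take C=(1.4015,-2.8050) (cross=-69.939)
ex = (C−B)/|BC| = (0.2401,-0.9708); ey = (0.9708,0.2401)
P = B + -1.61·ex + -1.31·ey = (-1.9372,5.2387)

-1.94 5.24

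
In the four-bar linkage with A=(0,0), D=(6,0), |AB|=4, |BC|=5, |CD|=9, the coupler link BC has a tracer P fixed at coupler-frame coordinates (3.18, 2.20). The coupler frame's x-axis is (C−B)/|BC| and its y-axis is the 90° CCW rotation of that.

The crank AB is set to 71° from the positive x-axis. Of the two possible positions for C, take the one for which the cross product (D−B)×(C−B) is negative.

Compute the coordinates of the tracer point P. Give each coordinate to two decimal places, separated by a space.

-0.22 0.23

A=(0,0), D=(6.00,0)
B = A + 4.00·(cos71°, sin71°) = (1.3023, 3.7821)
|BD| = 6.0310
circle(B,5.00) ∩ circle(D,9.00): a=-1.6272, h=4.7278
  candidates: C₊=(2.9996,8.4852) cross=28.513; C₋=(-2.9301,1.1199) cross=-28.513
  mode - wants cross < 0 → take C=(-2.9301,1.1199) (cross=-28.513)
ex = (C−B)/|BC| = (-0.8465,-0.5324); ey = (0.5324,-0.8465)
P = B + 3.18·ex + 2.20·ey = (-0.2181,0.2267)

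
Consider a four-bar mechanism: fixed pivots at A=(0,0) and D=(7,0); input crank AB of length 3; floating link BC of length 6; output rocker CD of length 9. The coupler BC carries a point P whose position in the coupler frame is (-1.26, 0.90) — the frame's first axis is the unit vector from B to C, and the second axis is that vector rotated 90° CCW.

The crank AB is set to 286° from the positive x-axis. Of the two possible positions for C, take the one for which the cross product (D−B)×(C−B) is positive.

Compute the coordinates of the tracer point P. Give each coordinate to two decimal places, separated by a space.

A=(0,0), D=(7.00,0)
B = A + 3.00·(cos286°, sin286°) = (0.8269, -2.8838)
|BD| = 6.8135
circle(B,6.00) ∩ circle(D,9.00): a=0.1044, h=5.9991
  candidates: C₊=(-1.6176,2.5957) cross=40.875; C₋=(3.4606,-8.2748) cross=-40.875
  mode + wants cross > 0 → take C=(-1.6176,2.5957) (cross=40.875)
ex = (C−B)/|BC| = (-0.4074,0.9132); ey = (-0.9132,-0.4074)
P = B + -1.26·ex + 0.90·ey = (0.5183,-4.4011)

0.52 -4.40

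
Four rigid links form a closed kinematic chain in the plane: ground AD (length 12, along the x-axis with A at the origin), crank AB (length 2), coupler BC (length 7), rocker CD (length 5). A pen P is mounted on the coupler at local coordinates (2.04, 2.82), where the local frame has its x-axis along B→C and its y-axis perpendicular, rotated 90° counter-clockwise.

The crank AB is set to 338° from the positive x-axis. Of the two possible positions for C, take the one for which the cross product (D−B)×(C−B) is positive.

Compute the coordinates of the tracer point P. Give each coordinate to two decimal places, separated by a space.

2.17 2.72

A=(0,0), D=(12.00,0)
B = A + 2.00·(cos338°, sin338°) = (1.8544, -0.7492)
|BD| = 10.1733
circle(B,7.00) ∩ circle(D,5.00): a=6.2662, h=3.1201
  candidates: C₊=(7.8738,2.8239) cross=31.741; C₋=(8.3333,-3.3993) cross=-31.741
  mode + wants cross > 0 → take C=(7.8738,2.8239) (cross=31.741)
ex = (C−B)/|BC| = (0.8599,0.5104); ey = (-0.5104,0.8599)
P = B + 2.04·ex + 2.82·ey = (2.1692,2.7170)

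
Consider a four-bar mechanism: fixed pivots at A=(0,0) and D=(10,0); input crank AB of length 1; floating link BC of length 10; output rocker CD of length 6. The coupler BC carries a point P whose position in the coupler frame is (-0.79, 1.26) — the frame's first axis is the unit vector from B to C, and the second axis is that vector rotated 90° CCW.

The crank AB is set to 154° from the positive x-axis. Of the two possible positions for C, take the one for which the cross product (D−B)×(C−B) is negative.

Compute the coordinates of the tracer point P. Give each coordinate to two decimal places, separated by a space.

-0.82 1.92

A=(0,0), D=(10.00,0)
B = A + 1.00·(cos154°, sin154°) = (-0.8988, 0.4384)
|BD| = 10.9076
circle(B,10.00) ∩ circle(D,6.00): a=8.3875, h=5.4451
  candidates: C₊=(7.7008,5.5420) cross=59.393; C₋=(7.2631,-5.3394) cross=-59.393
  mode - wants cross < 0 → take C=(7.2631,-5.3394) (cross=-59.393)
ex = (C−B)/|BC| = (0.8162,-0.5778); ey = (0.5778,0.8162)
P = B + -0.79·ex + 1.26·ey = (-0.8156,1.9232)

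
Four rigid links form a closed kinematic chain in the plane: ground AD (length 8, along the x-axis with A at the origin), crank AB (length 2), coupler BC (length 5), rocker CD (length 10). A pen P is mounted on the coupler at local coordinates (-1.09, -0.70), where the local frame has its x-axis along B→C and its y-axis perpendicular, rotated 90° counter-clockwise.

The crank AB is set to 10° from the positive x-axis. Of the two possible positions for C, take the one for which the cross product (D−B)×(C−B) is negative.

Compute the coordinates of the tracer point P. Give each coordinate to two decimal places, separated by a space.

A=(0,0), D=(8.00,0)
B = A + 2.00·(cos10°, sin10°) = (1.9696, 0.3473)
|BD| = 6.0404
circle(B,5.00) ∩ circle(D,10.00): a=-3.1880, h=3.8518
  candidates: C₊=(-0.9917,4.3760) cross=23.266; C₋=(-1.4346,-3.3148) cross=-23.266
  mode - wants cross < 0 → take C=(-1.4346,-3.3148) (cross=-23.266)
ex = (C−B)/|BC| = (-0.6808,-0.7324); ey = (0.7324,-0.6808)
P = B + -1.09·ex + -0.70·ey = (2.1990,1.6222)

2.20 1.62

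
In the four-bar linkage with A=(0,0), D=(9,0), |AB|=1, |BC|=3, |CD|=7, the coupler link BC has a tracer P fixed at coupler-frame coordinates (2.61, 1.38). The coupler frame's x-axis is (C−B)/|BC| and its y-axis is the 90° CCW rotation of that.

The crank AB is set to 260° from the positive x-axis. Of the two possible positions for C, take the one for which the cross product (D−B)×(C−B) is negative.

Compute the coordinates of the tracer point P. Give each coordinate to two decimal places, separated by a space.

A=(0,0), D=(9.00,0)
B = A + 1.00·(cos260°, sin260°) = (-0.1736, -0.9848)
|BD| = 9.2264
circle(B,3.00) ∩ circle(D,7.00): a=2.4455, h=1.7377
  candidates: C₊=(2.0724,1.0040) cross=16.033; C₋=(2.4433,-2.4516) cross=-16.033
  mode - wants cross < 0 → take C=(2.4433,-2.4516) (cross=-16.033)
ex = (C−B)/|BC| = (0.8723,-0.4889); ey = (0.4889,0.8723)
P = B + 2.61·ex + 1.38·ey = (2.7778,-1.0571)

2.78 -1.06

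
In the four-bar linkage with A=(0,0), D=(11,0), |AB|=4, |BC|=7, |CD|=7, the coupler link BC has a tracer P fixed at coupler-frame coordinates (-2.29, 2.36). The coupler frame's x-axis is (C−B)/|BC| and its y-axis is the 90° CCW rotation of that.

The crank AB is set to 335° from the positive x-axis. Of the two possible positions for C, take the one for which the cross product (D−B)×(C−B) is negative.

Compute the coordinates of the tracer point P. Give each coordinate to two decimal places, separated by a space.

3.64 1.60

A=(0,0), D=(11.00,0)
B = A + 4.00·(cos335°, sin335°) = (3.6252, -1.6905)
|BD| = 7.5660
circle(B,7.00) ∩ circle(D,7.00): a=3.7830, h=5.8897
  candidates: C₊=(5.9967,4.8956) cross=44.562; C₋=(8.6286,-6.5861) cross=-44.562
  mode - wants cross < 0 → take C=(8.6286,-6.5861) (cross=-44.562)
ex = (C−B)/|BC| = (0.7148,-0.6994); ey = (0.6994,0.7148)
P = B + -2.29·ex + 2.36·ey = (3.6389,1.5979)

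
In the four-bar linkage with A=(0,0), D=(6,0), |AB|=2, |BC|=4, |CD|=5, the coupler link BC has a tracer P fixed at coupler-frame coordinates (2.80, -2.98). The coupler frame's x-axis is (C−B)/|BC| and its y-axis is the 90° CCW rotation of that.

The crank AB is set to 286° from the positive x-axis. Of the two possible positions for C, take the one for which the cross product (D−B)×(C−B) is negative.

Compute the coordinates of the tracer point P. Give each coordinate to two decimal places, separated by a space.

A=(0,0), D=(6.00,0)
B = A + 2.00·(cos286°, sin286°) = (0.5513, -1.9225)
|BD| = 5.7779
circle(B,4.00) ∩ circle(D,5.00): a=2.1102, h=3.3981
  candidates: C₊=(1.4105,1.9841) cross=19.634; C₋=(3.6719,-4.4249) cross=-19.634
  mode - wants cross < 0 → take C=(3.6719,-4.4249) (cross=-19.634)
ex = (C−B)/|BC| = (0.7801,-0.6256); ey = (0.6256,0.7801)
P = B + 2.80·ex + -2.98·ey = (0.8714,-5.9990)

0.87 -6.00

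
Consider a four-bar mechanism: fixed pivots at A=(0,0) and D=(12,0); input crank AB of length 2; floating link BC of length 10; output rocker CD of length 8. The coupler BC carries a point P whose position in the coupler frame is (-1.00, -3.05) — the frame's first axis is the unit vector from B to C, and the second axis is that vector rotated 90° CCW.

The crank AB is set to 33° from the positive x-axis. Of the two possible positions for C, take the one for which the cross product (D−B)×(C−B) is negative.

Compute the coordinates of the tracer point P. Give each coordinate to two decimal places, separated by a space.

A=(0,0), D=(12.00,0)
B = A + 2.00·(cos33°, sin33°) = (1.6773, 1.0893)
|BD| = 10.3800
circle(B,10.00) ∩ circle(D,8.00): a=6.9241, h=7.2150
  candidates: C₊=(9.3204,7.5379) cross=74.892; C₋=(7.8061,-6.8125) cross=-74.892
  mode - wants cross < 0 → take C=(7.8061,-6.8125) (cross=-74.892)
ex = (C−B)/|BC| = (0.6129,-0.7902); ey = (0.7902,0.6129)
P = B + -1.00·ex + -3.05·ey = (-1.3456,0.0102)

-1.35 0.01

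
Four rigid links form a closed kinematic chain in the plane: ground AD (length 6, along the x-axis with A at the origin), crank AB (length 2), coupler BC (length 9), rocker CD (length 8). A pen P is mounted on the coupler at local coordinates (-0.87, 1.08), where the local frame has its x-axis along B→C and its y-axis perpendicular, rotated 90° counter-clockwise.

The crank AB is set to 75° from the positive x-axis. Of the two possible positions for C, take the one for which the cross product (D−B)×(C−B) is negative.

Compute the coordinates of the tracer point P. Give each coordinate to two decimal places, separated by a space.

1.44 2.97

A=(0,0), D=(6.00,0)
B = A + 2.00·(cos75°, sin75°) = (0.5176, 1.9319)
|BD| = 5.8128
circle(B,9.00) ∩ circle(D,8.00): a=4.3687, h=7.8686
  candidates: C₊=(7.2531,7.9013) cross=45.738; C₋=(2.0229,-6.9414) cross=-45.738
  mode - wants cross < 0 → take C=(2.0229,-6.9414) (cross=-45.738)
ex = (C−B)/|BC| = (0.1673,-0.9859); ey = (0.9859,0.1673)
P = B + -0.87·ex + 1.08·ey = (1.4369,2.9702)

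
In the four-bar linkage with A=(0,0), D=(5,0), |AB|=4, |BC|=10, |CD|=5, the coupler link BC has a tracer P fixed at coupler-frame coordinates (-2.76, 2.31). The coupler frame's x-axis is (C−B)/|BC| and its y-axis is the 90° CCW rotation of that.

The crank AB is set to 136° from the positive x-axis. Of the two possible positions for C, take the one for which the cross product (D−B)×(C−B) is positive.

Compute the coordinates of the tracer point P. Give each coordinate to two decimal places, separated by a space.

A=(0,0), D=(5.00,0)
B = A + 4.00·(cos136°, sin136°) = (-2.8774, 2.7786)
|BD| = 8.3531
circle(B,10.00) ∩ circle(D,5.00): a=8.6659, h=4.9902
  candidates: C₊=(6.9550,4.6019) cross=41.683; C₋=(3.6350,-4.8101) cross=-41.683
  mode + wants cross > 0 → take C=(6.9550,4.6019) (cross=41.683)
ex = (C−B)/|BC| = (0.9832,0.1823); ey = (-0.1823,0.9832)
P = B + -2.76·ex + 2.31·ey = (-6.0123,4.5467)

-6.01 4.55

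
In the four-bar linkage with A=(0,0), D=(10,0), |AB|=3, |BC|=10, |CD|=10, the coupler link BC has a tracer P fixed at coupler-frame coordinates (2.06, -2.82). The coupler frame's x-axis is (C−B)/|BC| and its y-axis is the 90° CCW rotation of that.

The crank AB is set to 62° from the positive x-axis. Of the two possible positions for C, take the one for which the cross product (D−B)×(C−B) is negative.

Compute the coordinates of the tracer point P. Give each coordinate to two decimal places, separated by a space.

-1.03 0.15

A=(0,0), D=(10.00,0)
B = A + 3.00·(cos62°, sin62°) = (1.4084, 2.6488)
|BD| = 8.9906
circle(B,10.00) ∩ circle(D,10.00): a=4.4953, h=8.9326
  candidates: C₊=(8.3360,9.8606) cross=80.310; C₋=(3.0725,-7.2117) cross=-80.310
  mode - wants cross < 0 → take C=(3.0725,-7.2117) (cross=-80.310)
ex = (C−B)/|BC| = (0.1664,-0.9861); ey = (0.9861,0.1664)
P = B + 2.06·ex + -2.82·ey = (-1.0295,0.1483)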